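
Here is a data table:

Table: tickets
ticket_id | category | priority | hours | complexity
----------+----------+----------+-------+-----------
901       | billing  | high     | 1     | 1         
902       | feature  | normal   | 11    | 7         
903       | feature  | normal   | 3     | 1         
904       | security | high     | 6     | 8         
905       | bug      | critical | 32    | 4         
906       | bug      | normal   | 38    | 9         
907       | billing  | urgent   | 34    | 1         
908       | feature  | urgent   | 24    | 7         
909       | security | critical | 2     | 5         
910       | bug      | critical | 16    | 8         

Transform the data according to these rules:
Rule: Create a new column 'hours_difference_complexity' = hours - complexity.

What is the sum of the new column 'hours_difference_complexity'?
116

Step 1: For each record, compute hours - complexity
Example calculations:
  1 - 1 = 0
  11 - 7 = 4
  3 - 1 = 2
  ...
Step 2: Sum all derived values
Step 3: Total = 116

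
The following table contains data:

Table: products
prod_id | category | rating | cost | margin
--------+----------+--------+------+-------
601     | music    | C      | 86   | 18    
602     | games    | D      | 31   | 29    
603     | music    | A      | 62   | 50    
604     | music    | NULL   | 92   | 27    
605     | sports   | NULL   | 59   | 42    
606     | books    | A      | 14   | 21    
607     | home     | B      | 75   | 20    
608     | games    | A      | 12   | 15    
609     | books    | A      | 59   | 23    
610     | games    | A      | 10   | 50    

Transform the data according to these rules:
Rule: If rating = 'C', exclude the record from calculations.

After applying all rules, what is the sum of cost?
414

Step 1: Identify records where rating = 'C'
Step 2: The excluded records sum to 86
Step 3: Original total cost = 500
Step 4: Remaining total = 500 - 86 = 414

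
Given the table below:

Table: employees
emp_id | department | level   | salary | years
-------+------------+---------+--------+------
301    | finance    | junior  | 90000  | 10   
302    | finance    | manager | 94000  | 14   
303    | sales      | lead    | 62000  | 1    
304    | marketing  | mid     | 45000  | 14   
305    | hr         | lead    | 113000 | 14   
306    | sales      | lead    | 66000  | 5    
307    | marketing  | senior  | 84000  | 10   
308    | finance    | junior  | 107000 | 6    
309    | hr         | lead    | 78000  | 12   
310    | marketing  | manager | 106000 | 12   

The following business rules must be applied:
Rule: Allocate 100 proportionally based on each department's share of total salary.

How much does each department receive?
finance: 34.44, hr: 22.6, marketing: 27.81, sales: 15.15

Step 1: Calculate total salary = 845000
Step 2: Calculate each department's proportion:
  finance: 291000/845000 = 34.44% → 34.44
  hr: 191000/845000 = 22.60% → 22.6
  marketing: 235000/845000 = 27.81% → 27.81
  sales: 128000/845000 = 15.15% → 15.15
Step 3: Verify: sum of allocations ≈ 100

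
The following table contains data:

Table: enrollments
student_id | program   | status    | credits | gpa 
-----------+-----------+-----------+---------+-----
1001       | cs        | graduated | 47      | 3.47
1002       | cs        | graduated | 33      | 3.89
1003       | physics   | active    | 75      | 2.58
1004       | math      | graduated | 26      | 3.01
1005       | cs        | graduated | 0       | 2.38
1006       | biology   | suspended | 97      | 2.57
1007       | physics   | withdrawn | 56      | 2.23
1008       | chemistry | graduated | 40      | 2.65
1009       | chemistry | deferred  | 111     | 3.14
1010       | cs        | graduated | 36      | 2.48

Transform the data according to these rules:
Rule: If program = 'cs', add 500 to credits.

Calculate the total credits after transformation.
2521

Step 1: Count records where program = 'cs': 4
Step 2: Total bonus added: 4 × 500 = 2000
Step 3: Original sum of credits: 521
Step 4: Final sum = 521 + 2000 = 2521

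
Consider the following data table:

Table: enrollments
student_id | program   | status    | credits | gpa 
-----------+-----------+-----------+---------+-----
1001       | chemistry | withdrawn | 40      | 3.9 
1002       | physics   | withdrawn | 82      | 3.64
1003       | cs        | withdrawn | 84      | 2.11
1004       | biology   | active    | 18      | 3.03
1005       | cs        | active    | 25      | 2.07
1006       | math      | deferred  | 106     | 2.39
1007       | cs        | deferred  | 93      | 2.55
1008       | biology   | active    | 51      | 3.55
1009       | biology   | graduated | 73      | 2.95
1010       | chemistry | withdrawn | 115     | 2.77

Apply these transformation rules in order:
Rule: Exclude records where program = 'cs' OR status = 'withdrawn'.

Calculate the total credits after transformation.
248

Step 1: Find records where program = 'cs' OR status = 'withdrawn'
Step 2: 6 records match, summing to 439
Step 3: Original sum: 687
Step 4: Remaining sum = 687 - 439 = 248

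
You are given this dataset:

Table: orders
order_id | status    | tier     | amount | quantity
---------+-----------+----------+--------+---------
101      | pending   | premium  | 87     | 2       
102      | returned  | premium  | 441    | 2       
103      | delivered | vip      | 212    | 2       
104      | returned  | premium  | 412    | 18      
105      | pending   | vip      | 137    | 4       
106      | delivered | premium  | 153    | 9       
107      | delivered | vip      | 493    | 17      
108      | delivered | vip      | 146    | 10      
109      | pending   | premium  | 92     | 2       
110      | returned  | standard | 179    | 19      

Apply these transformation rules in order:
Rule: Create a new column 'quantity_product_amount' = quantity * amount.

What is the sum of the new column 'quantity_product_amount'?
24247

Step 1: For each record, compute quantity * amount
Example calculations:
  2 * 87 = 174
  2 * 441 = 882
  2 * 212 = 424
  ...
Step 2: Sum all derived values
Step 3: Total = 24247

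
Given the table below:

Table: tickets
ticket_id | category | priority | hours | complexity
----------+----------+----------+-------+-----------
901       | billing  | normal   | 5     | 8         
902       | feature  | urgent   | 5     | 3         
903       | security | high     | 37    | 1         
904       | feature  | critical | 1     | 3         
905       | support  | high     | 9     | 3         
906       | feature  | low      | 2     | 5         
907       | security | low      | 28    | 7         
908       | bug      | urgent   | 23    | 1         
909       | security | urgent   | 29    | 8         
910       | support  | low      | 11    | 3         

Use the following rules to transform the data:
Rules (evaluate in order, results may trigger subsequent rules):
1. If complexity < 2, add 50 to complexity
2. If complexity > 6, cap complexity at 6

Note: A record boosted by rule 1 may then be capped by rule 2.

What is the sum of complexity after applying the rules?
47

Step 1: Apply rule 1 to records with complexity < 2
  - 2 records get bonus of 50
  - Of these, 2 records then exceed 6 and get capped
Step 2: Apply rule 2 to records with complexity > 6
  - 3 records (original) are capped
Step 3: Calculate final sum = 47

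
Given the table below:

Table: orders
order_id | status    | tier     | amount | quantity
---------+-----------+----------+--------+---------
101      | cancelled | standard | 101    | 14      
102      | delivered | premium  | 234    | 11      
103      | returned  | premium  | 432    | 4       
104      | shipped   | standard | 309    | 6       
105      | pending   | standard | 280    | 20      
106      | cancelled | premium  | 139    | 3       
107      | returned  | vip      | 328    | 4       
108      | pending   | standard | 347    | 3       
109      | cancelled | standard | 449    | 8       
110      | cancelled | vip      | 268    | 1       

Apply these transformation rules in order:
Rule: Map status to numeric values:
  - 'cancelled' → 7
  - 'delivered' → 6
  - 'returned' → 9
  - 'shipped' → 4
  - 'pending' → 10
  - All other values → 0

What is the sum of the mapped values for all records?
76

Step 1: Apply mapping to each record
Step 2: Count by status:
  'cancelled': 4 records × 7 = 28
  'delivered': 1 records × 6 = 6
  'returned': 2 records × 9 = 18
  'shipped': 1 records × 4 = 4
  'pending': 2 records × 10 = 20
Step 3: Sum all mapped values = 76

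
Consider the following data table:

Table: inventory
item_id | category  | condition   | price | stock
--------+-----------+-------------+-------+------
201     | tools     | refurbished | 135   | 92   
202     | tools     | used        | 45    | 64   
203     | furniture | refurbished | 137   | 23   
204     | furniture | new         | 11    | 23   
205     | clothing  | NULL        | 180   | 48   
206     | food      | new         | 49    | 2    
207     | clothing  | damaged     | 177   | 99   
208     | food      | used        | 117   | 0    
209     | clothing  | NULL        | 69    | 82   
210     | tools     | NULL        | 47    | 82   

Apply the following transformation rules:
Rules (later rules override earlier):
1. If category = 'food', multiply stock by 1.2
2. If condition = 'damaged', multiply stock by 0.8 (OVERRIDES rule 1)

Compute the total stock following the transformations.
495.6

Step 1: Rule 2 takes priority for records with condition = 'damaged'
  - 1 records: 99 × 0.8 = 79.2
Step 2: Rule 1 applies to remaining records with category = 'food'
  - 2 records: 2 × 1.2 = 2.4
Step 3: Other records unchanged: 414
Step 4: Final sum = 79.2 + 2.4 + 414 = 495.6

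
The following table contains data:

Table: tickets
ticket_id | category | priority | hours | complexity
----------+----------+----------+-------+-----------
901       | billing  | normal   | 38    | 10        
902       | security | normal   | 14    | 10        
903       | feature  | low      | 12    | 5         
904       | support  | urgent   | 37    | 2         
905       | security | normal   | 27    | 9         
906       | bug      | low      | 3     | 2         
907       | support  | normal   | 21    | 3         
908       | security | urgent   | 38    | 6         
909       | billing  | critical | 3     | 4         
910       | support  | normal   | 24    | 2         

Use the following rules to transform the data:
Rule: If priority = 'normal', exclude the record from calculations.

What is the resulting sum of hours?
93

Step 1: Identify records where priority = 'normal'
Step 2: The excluded records sum to 124
Step 3: Original total hours = 217
Step 4: Remaining total = 217 - 124 = 93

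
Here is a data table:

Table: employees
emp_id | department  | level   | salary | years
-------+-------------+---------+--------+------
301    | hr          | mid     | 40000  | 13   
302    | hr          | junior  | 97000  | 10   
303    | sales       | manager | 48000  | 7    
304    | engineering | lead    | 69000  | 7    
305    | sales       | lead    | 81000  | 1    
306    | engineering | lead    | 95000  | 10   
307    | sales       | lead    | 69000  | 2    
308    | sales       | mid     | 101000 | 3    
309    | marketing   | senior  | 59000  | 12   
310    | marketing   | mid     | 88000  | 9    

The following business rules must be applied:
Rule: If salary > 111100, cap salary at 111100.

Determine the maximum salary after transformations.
101000

Step 1: Original maximum salary = 101000
Step 2: Check cap of 111100 against maximum
Step 3: No records exceed the cap (max 101000 <= cap 111100), so no capping applies
Step 4: Maximum after transformation = 101000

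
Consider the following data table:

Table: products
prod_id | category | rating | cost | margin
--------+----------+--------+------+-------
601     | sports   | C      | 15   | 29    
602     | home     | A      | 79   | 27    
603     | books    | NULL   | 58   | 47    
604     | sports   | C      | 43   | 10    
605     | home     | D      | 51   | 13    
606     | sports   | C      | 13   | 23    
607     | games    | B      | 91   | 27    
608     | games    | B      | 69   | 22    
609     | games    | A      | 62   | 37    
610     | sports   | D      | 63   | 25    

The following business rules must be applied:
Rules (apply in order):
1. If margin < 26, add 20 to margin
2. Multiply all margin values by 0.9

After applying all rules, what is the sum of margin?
324.0

Step 1: Apply Rule 1 - Add 20 to records with margin < 26
  - 5 records affected: 93 + (5 × 20) = 193
  - Unaffected records: 167
  - Sum after Rule 1: 360
Step 2: Apply Rule 2 - Multiply all by 0.9
  - 360 × 0.9 = 324.0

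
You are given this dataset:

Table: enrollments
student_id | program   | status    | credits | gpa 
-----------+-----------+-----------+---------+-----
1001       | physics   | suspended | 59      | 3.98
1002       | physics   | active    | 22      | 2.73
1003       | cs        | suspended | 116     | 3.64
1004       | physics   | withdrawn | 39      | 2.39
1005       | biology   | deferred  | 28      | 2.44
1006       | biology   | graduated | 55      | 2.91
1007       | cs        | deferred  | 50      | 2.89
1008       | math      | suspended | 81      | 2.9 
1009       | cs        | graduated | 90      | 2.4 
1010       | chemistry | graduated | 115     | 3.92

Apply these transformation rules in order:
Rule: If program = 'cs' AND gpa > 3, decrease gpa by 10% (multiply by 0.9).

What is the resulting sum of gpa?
29.84

Step 1: Find records where program = 'cs' AND gpa > 3
Step 2: 1 records match, summing to 3.64
Step 3: After multiplier: 3.64 × 0.9 = 3.28
Step 4: Unaffected records sum: 26.56
Step 5: Final sum = 3.28 + 26.56 = 29.84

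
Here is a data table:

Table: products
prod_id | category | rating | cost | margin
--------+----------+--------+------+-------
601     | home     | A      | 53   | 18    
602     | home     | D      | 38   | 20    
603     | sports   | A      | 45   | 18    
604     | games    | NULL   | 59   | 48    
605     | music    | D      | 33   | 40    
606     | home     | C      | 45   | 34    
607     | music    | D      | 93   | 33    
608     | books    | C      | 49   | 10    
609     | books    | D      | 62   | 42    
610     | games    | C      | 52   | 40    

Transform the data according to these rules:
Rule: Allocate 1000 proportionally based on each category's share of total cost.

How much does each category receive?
books: 209.83, games: 209.83, home: 257.09, music: 238.19, sports: 85.07

Step 1: Calculate total cost = 529
Step 2: Calculate each category's proportion:
  books: 111/529 = 20.98% → 209.83
  games: 111/529 = 20.98% → 209.83
  home: 136/529 = 25.71% → 257.09
  music: 126/529 = 23.82% → 238.19
  sports: 45/529 = 8.51% → 85.07
Step 3: Verify: sum of allocations ≈ 1000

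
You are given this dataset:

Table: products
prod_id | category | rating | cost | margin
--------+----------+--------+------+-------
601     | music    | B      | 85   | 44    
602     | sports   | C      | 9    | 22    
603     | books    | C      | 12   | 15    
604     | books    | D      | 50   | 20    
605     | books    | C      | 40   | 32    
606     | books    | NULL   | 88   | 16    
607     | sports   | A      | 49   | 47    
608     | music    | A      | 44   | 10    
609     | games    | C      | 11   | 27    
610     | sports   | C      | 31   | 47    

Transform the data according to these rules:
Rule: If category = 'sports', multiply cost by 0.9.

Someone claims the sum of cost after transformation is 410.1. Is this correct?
Yes, the result is correct.

Step 1: Calculate the correct sum after transformation
Step 2: Apply multiplier 0.9 to records where category = 'sports'
Step 3: Correct result = 410.1
Step 4: Claimed result = 410.1
Step 5: 410.1 = 410.1 ✓
Conclusion: The claimed result is correct.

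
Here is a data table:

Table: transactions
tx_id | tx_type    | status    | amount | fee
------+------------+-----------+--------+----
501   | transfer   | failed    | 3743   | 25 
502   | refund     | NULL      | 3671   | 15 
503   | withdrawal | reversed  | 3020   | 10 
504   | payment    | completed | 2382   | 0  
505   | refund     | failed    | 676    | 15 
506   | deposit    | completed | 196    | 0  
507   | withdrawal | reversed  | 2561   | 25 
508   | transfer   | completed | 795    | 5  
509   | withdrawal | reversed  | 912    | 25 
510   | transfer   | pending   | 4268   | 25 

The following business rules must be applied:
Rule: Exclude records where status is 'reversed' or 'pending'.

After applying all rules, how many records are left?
6

Step 1: Count records to exclude
  - 3 (reversed) + 1 (pending) = 4 records
Step 2: Total records: 10
Step 3: Remaining = 10 - 4 = 6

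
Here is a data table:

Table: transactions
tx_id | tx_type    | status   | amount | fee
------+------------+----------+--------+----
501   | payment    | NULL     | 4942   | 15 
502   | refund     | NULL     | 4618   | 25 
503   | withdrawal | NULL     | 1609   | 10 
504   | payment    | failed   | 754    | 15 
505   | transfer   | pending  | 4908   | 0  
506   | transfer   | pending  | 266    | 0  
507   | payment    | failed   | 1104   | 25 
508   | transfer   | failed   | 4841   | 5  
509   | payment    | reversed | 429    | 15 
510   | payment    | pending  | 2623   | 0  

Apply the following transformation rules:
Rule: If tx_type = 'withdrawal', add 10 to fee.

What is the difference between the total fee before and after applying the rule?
10

Step 1: Original sum of fee = 110
Step 2: 1 records have tx_type = 'withdrawal'
Step 3: Each affected record changes by 10
Step 4: Total change = 1 × 10 = 10
Step 5: New sum = 110 + 10 = 120
Step 6: Difference = |120 - 110| = 10
        (Sum increased by 10)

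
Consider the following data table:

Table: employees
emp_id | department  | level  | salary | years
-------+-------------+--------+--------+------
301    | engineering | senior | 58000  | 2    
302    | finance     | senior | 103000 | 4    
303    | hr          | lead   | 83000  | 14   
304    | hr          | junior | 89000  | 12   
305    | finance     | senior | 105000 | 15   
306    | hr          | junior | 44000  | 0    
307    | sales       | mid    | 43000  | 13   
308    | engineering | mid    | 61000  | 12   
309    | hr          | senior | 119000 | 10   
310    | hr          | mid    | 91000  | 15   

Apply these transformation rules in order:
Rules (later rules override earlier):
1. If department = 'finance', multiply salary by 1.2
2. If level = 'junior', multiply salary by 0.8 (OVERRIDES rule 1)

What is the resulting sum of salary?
811000.0

Step 1: Rule 2 takes priority for records with level = 'junior'
  - 2 records: 133000 × 0.8 = 106400.0
Step 2: Rule 1 applies to remaining records with department = 'finance'
  - 2 records: 208000 × 1.2 = 249600.0
Step 3: Other records unchanged: 455000
Step 4: Final sum = 106400.0 + 249600.0 + 455000 = 811000.0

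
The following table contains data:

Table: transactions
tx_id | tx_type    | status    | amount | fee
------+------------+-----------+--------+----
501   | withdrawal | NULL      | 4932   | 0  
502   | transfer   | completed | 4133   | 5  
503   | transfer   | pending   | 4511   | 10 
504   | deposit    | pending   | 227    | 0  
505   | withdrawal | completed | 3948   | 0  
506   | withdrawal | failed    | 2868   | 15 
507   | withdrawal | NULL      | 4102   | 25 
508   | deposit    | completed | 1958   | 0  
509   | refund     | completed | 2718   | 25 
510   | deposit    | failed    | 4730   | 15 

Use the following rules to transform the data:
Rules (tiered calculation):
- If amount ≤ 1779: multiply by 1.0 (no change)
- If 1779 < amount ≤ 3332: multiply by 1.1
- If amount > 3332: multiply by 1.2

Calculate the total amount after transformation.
40152.6

Step 1: Tier 1 (amount ≤ 1779): 1 records, sum = 227 × 1.0 = 227.0
Step 2: Tier 2 (1779 < amount ≤ 3332): 3 records, sum = 7544 × 1.1 = 8298.4
Step 3: Tier 3 (amount > 3332): 6 records, sum = 26356 × 1.2 = 31627.2
Step 4: Final sum = 227.0 + 8298.4 + 31627.2 = 40152.6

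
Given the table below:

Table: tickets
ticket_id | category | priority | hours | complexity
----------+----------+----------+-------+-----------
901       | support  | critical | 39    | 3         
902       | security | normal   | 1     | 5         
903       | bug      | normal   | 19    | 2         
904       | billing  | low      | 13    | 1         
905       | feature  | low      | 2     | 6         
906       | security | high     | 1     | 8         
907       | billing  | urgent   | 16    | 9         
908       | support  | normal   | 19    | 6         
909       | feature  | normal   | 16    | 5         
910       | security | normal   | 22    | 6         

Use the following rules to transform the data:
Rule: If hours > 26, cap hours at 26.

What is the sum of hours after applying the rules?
135

Step 1: 1 records have hours > 26
Step 2: These records originally summed to 39
Step 3: After capping: 1 × 26 = 26
Step 4: Unaffected records sum: 109
Step 5: Final sum = 26 + 109 = 135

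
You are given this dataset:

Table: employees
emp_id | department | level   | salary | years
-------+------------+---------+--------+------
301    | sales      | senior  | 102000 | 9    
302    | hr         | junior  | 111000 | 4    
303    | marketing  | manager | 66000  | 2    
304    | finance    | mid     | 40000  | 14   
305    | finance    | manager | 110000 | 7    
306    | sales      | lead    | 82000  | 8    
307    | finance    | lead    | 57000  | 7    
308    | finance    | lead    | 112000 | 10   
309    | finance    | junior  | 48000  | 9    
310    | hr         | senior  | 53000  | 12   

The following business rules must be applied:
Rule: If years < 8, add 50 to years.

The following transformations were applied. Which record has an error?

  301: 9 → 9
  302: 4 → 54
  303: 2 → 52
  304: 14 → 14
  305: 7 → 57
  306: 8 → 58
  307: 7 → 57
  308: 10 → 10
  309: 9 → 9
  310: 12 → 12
Record 306 has an error. The correct transformed value should be 8, not 58.

Step 1: Check each record against the rule
Step 2: Record 306 has years = 8
Step 3: Since 8 >= 8, the bonus should not have been applied
Step 4: Correct value = 8, but claimed value = 58
Conclusion: Record 306 has the error.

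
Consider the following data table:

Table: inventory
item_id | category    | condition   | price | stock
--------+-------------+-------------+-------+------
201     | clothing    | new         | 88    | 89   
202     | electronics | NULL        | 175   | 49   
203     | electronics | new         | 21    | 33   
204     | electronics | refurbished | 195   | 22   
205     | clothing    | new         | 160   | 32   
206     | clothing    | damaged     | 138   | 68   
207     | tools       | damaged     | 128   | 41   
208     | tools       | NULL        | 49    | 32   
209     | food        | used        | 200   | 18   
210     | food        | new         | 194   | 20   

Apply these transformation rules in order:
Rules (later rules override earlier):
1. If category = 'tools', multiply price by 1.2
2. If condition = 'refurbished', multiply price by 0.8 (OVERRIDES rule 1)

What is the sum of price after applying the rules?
1344.4

Step 1: Rule 2 takes priority for records with condition = 'refurbished'
  - 1 records: 195 × 0.8 = 156.0
Step 2: Rule 1 applies to remaining records with category = 'tools'
  - 2 records: 177 × 1.2 = 212.4
Step 3: Other records unchanged: 976
Step 4: Final sum = 156.0 + 212.4 + 976 = 1344.4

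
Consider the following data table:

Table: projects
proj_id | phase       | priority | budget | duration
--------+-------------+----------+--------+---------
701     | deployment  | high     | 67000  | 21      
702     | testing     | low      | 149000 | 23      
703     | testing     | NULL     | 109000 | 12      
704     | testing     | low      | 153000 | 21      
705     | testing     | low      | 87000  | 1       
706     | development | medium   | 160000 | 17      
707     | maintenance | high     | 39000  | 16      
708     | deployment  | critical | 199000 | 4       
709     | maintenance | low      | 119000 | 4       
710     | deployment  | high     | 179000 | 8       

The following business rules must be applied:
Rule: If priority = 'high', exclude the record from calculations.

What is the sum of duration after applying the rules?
82

Step 1: Identify records where priority = 'high'
Step 2: The excluded records sum to 45
Step 3: Original total duration = 127
Step 4: Remaining total = 127 - 45 = 82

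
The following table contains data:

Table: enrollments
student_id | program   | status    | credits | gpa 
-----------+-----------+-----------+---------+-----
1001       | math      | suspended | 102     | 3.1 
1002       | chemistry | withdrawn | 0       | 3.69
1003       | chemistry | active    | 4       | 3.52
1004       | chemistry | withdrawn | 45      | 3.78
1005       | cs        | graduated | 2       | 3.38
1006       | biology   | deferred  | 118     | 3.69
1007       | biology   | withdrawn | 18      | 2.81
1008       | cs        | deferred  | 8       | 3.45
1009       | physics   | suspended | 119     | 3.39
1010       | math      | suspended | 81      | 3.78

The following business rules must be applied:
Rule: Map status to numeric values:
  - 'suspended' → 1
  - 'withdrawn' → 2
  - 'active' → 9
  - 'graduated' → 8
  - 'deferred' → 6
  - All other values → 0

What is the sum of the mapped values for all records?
38

Step 1: Apply mapping to each record
Step 2: Count by status:
  'suspended': 3 records × 1 = 3
  'withdrawn': 3 records × 2 = 6
  'active': 1 records × 9 = 9
  'graduated': 1 records × 8 = 8
  'deferred': 2 records × 6 = 12
Step 3: Sum all mapped values = 38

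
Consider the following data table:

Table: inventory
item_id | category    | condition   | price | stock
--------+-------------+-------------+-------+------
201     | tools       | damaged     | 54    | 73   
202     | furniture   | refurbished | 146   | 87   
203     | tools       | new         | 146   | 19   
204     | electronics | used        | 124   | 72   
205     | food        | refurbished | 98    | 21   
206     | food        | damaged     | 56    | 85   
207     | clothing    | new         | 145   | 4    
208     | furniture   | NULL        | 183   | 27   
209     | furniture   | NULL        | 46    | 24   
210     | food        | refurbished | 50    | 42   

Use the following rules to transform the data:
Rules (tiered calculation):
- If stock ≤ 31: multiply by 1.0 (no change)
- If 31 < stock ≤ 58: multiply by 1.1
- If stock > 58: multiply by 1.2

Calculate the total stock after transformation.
521.6

Step 1: Tier 1 (stock ≤ 31): 5 records, sum = 95 × 1.0 = 95.0
Step 2: Tier 2 (31 < stock ≤ 58): 1 records, sum = 42 × 1.1 = 46.2
Step 3: Tier 3 (stock > 58): 4 records, sum = 317 × 1.2 = 380.4
Step 4: Final sum = 95.0 + 46.2 + 380.4 = 521.6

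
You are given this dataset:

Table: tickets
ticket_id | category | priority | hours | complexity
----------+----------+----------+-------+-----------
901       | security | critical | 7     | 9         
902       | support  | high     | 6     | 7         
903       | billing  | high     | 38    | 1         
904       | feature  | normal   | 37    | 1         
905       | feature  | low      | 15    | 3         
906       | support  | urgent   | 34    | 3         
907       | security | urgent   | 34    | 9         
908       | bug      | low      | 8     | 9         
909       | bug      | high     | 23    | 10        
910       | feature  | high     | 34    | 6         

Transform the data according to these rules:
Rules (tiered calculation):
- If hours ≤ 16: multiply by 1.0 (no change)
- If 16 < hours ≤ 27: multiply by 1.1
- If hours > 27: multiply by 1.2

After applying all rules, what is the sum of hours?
273.7

Step 1: Tier 1 (hours ≤ 16): 4 records, sum = 36 × 1.0 = 36.0
Step 2: Tier 2 (16 < hours ≤ 27): 1 records, sum = 23 × 1.1 = 25.3
Step 3: Tier 3 (hours > 27): 5 records, sum = 177 × 1.2 = 212.4
Step 4: Final sum = 36.0 + 25.3 + 212.4 = 273.7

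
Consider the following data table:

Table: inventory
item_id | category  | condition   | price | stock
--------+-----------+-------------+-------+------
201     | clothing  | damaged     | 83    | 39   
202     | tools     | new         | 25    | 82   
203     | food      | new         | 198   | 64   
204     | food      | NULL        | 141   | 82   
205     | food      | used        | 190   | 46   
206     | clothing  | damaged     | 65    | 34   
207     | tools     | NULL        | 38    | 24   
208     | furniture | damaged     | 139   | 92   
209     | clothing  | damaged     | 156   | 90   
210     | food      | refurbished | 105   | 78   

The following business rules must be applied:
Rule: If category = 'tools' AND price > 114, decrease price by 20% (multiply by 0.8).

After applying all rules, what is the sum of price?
1140

Step 1: Find records where category = 'tools' AND price > 114
Step 2: 0 records match, summing to 0
Step 3: After multiplier: 0 × 0.8 = 0.0
Step 4: Unaffected records sum: 1140
Step 5: Final sum = 0.0 + 1140 = 1140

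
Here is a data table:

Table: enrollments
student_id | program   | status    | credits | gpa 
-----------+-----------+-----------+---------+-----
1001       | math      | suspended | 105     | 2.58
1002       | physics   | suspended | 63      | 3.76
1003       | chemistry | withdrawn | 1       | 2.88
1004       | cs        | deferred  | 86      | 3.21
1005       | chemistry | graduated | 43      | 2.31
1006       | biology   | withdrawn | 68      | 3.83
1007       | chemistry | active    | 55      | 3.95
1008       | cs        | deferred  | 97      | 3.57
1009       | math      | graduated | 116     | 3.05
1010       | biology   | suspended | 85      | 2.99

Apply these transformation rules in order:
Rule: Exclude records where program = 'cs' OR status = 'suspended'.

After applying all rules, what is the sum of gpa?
16.02

Step 1: Find records where program = 'cs' OR status = 'suspended'
Step 2: 5 records match, summing to 16.11
Step 3: Original sum: 32.13
Step 4: Remaining sum = 32.13 - 16.11 = 16.02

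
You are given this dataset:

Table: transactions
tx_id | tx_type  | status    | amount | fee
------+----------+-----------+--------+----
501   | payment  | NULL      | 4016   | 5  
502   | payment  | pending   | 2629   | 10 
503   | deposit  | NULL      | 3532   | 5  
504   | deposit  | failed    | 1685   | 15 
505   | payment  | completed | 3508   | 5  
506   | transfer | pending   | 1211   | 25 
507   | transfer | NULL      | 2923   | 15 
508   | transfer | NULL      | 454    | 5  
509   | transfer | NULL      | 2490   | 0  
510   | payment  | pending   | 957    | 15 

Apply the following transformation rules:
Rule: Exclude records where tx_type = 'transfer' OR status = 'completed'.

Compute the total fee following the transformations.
50

Step 1: Find records where tx_type = 'transfer' OR status = 'completed'
Step 2: 5 records match, summing to 50
Step 3: Original sum: 100
Step 4: Remaining sum = 100 - 50 = 50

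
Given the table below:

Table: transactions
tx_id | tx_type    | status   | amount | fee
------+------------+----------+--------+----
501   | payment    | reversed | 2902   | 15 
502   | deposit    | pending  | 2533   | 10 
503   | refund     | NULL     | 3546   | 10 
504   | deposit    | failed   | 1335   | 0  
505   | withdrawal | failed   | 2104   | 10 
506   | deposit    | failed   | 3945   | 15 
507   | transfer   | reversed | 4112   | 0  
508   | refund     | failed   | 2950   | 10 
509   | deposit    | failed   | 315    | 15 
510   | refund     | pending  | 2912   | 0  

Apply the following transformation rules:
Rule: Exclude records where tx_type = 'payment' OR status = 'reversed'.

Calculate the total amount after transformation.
19640

Step 1: Find records where tx_type = 'payment' OR status = 'reversed'
Step 2: 2 records match, summing to 7014
Step 3: Original sum: 26654
Step 4: Remaining sum = 26654 - 7014 = 19640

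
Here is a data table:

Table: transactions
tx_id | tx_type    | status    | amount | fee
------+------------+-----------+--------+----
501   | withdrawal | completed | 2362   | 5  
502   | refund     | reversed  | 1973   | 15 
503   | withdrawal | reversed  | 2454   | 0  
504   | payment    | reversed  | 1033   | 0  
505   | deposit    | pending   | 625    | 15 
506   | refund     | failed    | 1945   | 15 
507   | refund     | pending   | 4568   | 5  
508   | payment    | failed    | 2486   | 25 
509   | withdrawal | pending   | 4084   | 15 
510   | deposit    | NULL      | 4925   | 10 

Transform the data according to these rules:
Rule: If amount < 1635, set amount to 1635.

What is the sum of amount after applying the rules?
28067

Step 1: 2 records have amount < 1635
Step 2: These records originally summed to 1658
Step 3: After setting to minimum: 2 × 1635 = 3270
Step 4: Unaffected records sum: 24797
Step 5: Final sum = 3270 + 24797 = 28067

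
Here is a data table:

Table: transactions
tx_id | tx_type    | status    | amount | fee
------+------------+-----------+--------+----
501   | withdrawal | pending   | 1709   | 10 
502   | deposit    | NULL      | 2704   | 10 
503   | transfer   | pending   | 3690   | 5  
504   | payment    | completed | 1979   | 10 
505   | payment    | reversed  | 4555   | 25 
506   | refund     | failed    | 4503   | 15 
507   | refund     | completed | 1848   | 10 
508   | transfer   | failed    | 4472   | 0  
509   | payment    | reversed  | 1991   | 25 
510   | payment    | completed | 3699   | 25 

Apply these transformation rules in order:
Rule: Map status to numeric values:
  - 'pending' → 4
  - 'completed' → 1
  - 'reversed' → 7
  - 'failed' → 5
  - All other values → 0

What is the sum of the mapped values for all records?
35

Step 1: Apply mapping to each record
Step 2: Count by status:
  'pending': 2 records × 4 = 8
  'completed': 3 records × 1 = 3
  'reversed': 2 records × 7 = 14
  'failed': 2 records × 5 = 10
Step 3: Sum all mapped values = 35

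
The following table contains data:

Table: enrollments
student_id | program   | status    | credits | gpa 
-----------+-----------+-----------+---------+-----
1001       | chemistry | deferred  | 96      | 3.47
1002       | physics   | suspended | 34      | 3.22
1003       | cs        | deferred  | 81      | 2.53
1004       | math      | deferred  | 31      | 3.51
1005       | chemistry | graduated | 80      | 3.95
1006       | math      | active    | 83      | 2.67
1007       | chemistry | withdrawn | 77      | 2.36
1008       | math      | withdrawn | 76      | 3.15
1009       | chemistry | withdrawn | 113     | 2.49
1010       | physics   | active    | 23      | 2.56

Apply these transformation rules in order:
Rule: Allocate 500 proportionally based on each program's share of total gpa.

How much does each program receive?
chemistry: 205.12, cs: 42.29, math: 155.97, physics: 96.62

Step 1: Calculate total gpa = 29.91
Step 2: Calculate each program's proportion:
  chemistry: 12.27/29.91 = 41.02% → 205.12
  cs: 2.53/29.91 = 8.46% → 42.29
  math: 9.33/29.91 = 31.19% → 155.97
  physics: 5.78/29.91 = 19.32% → 96.62
Step 3: Verify: sum of allocations ≈ 500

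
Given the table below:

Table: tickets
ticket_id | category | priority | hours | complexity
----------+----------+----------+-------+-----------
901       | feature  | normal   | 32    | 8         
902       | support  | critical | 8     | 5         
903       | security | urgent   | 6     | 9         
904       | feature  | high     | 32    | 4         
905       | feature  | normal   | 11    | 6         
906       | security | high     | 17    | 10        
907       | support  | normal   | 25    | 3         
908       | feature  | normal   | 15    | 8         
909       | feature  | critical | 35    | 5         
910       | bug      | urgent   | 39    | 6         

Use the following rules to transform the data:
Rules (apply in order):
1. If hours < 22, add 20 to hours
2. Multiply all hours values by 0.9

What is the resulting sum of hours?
288.0

Step 1: Apply Rule 1 - Add 20 to records with hours < 22
  - 5 records affected: 57 + (5 × 20) = 157
  - Unaffected records: 163
  - Sum after Rule 1: 320
Step 2: Apply Rule 2 - Multiply all by 0.9
  - 320 × 0.9 = 288.0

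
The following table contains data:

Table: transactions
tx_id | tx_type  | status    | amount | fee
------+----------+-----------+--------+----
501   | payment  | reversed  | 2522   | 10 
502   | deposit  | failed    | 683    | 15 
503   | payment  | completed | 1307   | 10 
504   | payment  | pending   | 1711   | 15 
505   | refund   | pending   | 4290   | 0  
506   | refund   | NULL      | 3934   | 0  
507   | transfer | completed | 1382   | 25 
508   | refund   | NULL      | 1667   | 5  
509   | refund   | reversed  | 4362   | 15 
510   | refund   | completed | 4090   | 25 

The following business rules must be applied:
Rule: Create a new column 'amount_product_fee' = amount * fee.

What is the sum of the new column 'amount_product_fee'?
284765

Step 1: For each record, compute amount * fee
Example calculations:
  2522 * 10 = 25220
  683 * 15 = 10245
  1307 * 10 = 13070
  ...
Step 2: Sum all derived values
Step 3: Total = 284765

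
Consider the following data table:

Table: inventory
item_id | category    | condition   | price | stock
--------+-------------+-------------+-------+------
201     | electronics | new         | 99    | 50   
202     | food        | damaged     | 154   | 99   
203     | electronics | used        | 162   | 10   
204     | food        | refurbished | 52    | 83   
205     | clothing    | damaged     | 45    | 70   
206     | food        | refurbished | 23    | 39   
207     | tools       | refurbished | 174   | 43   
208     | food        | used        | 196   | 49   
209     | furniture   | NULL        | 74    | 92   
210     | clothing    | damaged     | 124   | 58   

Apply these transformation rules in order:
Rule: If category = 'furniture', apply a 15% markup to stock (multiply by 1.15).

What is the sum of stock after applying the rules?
606.8

Step 1: Records with category = 'furniture' have total stock = 92
Step 2: Apply multiplier: 92 × 1.15 = 105.8
Step 3: Other records total: 501
Step 4: Final sum = 105.8 + 501 = 606.8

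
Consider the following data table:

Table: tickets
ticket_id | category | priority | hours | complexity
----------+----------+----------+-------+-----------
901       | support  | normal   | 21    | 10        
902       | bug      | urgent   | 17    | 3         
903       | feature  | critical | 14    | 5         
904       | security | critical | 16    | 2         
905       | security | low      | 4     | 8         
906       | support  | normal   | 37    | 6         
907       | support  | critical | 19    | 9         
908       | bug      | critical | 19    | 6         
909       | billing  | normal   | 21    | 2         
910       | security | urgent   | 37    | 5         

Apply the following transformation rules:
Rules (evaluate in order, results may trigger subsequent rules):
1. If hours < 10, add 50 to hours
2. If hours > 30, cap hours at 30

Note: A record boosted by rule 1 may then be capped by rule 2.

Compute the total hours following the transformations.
217

Step 1: Apply rule 1 to records with hours < 10
  - 1 records get bonus of 50
  - Of these, 1 records then exceed 30 and get capped
Step 2: Apply rule 2 to records with hours > 30
  - 2 records (original) are capped
Step 3: Calculate final sum = 217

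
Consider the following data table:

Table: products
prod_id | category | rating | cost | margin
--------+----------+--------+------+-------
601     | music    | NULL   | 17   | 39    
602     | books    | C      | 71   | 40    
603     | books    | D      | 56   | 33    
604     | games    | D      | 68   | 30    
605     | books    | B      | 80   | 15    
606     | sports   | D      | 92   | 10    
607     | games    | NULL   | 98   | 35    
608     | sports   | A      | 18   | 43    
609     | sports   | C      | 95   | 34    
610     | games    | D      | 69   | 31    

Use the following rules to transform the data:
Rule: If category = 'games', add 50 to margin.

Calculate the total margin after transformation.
460

Step 1: Count records where category = 'games': 3
Step 2: Total bonus added: 3 × 50 = 150
Step 3: Original sum of margin: 310
Step 4: Final sum = 310 + 150 = 460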